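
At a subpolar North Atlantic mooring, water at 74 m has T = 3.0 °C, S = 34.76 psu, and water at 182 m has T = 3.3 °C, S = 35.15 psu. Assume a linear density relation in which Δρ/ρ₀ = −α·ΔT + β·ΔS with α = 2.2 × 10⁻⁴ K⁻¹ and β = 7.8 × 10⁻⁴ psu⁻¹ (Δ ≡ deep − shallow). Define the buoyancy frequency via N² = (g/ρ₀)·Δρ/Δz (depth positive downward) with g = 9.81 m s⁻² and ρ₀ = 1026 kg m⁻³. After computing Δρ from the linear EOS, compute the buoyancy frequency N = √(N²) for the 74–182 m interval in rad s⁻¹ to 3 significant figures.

ΔT = +0.3 K, ΔS = +0.39 psu (deep − shallow).
Δρ/ρ₀ = −αΔT + βΔS = -6.60 × 10⁻⁵ + 3.042 × 10⁻⁴ = 2.382 × 10⁻⁴, so Δρ ≈ 0.2444 kg m⁻³.
N² = (g/ρ₀)·Δρ/Δz = g·(Δρ/ρ₀)/Δz = 9.81 × 2.382 × 10⁻⁴ / 108 = 2.1637 × 10⁻⁵ s⁻².
N = √(2.1637 × 10⁻⁵) = 4.6516 × 10⁻³ rad s⁻¹ ≈ 4.65 × 10⁻³ rad s⁻¹.

4.65 × 10⁻³ rad s⁻¹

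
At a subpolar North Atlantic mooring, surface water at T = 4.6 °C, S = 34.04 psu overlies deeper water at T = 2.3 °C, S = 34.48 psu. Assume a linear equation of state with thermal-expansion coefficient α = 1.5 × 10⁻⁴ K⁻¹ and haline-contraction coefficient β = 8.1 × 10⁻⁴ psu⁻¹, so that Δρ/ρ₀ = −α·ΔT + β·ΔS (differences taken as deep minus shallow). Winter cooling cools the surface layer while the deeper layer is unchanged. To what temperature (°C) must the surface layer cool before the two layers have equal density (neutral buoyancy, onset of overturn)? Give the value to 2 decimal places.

-0.08 °C

Neutral buoyancy requires Δρ = 0, i.e. −α(T_deep − T_surf′) + β(S_deep − S_surf) = 0.
T_surf′ = T_deep − (β/α)·ΔS = 2.3 − (8.1 × 10⁻⁴/1.5 × 10⁻⁴)·(+0.44) = -0.0760 °C.
Cooling required: 4.6 − (-0.0760) = 4.6760 °C.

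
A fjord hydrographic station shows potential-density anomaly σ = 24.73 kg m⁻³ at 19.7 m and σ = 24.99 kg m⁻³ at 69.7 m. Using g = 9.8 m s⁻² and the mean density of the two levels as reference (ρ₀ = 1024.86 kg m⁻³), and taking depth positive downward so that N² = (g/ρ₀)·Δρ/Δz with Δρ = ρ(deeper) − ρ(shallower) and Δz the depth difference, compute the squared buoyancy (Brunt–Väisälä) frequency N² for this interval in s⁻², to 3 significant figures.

Δρ = 1024.99 − 1024.73 = 0.26 kg m⁻³ over Δz = 69.7 − 19.7 = 50 m.
N² = (9.8/1024.86) × (0.26/50) = 4.9724 × 10⁻⁵ s⁻² ≈ 4.97 × 10⁻⁵ s⁻².
N² > 0, so the interval is statically stable.

4.97 × 10⁻⁵ s⁻²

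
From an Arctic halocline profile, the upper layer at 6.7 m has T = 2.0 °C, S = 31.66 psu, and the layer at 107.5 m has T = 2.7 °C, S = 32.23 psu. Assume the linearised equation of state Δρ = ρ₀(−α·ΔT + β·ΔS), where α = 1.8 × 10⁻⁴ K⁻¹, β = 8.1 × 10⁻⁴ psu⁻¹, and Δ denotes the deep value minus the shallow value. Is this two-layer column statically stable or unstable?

stable

ΔT = 2.7 − 2.0 = +0.7 K and ΔS = 32.23 − 31.66 = +0.57 psu (deep − shallow).
−αΔT = -1.26 × 10⁻⁴; βΔS = 4.617 × 10⁻⁴; sum Δρ/ρ₀ = 3.357 × 10⁻⁴.
Δρ/ρ₀ > 0, so Δρ > 0: deeper water is denser → statically stable.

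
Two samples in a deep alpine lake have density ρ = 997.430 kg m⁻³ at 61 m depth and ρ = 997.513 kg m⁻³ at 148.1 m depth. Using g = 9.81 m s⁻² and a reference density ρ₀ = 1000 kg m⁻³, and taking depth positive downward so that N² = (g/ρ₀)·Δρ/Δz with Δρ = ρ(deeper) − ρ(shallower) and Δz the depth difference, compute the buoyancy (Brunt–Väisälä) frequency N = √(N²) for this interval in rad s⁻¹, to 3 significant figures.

Δρ = 997.513 − 997.430 = 0.083 kg m⁻³ over Δz = 148.1 − 61 = 87.1 m.
N² = (9.81/1000) × (0.083/87.1) = 9.3482 × 10⁻⁶ s⁻².
N = √(9.3482 × 10⁻⁶) = 3.0575 × 10⁻³ rad s⁻¹ ≈ 3.06 × 10⁻³ rad s⁻¹.
A positive N² confirms static stability across the interval.

3.06 × 10⁻³ rad s⁻¹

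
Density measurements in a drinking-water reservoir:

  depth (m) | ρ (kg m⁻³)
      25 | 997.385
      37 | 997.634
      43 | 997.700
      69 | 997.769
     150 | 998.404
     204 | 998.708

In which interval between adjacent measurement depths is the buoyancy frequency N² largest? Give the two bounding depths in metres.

25–37 m

Compute the density gradient over each adjacent pair:
  25–37 m: Δρ/Δz = 0.249/12 = 0.021 kg m⁻⁴
  37–43 m: Δρ/Δz = 0.066/6 = 0.011 kg m⁻⁴
  43–69 m: Δρ/Δz = 0.069/26 = 2.7 × 10⁻³ kg m⁻⁴
  69–150 m: Δρ/Δz = 0.635/81 = 7.8 × 10⁻³ kg m⁻⁴
  150–204 m: Δρ/Δz = 0.304/54 = 5.6 × 10⁻³ kg m⁻⁴
The largest gradient is in the 25–37 m interval — the pycnocline.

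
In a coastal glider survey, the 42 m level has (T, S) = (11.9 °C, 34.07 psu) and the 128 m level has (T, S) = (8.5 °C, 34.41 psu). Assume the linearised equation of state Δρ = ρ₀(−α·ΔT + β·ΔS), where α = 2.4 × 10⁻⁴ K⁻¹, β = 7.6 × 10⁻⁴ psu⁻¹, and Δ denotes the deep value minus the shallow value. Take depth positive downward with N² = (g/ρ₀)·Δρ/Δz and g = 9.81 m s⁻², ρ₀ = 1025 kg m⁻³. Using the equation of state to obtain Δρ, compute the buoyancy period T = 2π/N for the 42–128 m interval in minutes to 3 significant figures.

ΔT = -3.4 K, ΔS = +0.34 psu (deep − shallow).
Δρ/ρ₀ = −αΔT + βΔS = 8.16 × 10⁻⁴ + 2.584 × 10⁻⁴ = 1.0744 × 10⁻³, so Δρ ≈ 1.101 kg m⁻³.
N² = (g/ρ₀)·Δρ/Δz = g·(Δρ/ρ₀)/Δz = 9.81 × 1.0744 × 10⁻³ / 86 = 1.2256 × 10⁻⁴ s⁻².
N = √(1.2256 × 10⁻⁴) = 0.011071 rad s⁻¹ → T = 2π/N = 567.54 s = 9.4590 min ≈ 9.46 min.

9.46 min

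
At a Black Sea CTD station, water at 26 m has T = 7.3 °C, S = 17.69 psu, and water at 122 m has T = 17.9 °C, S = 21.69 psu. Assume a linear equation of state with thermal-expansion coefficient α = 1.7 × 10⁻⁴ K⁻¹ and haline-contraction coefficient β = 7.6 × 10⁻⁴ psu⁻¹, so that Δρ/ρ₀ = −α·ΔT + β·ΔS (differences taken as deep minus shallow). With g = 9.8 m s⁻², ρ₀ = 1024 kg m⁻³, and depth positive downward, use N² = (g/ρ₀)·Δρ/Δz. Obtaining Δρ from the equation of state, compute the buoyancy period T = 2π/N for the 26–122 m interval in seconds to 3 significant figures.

ΔT = +10.6 K, ΔS = +4.00 psu (deep − shallow).
Δρ/ρ₀ = −αΔT + βΔS = -1.802 × 10⁻³ + 3.04 × 10⁻³ = 1.238 × 10⁻³, so Δρ ≈ 1.268 kg m⁻³.
N² = (g/ρ₀)·Δρ/Δz = g·(Δρ/ρ₀)/Δz = 9.8 × 1.238 × 10⁻³ / 96 = 1.2638 × 10⁻⁴ s⁻².
N = √(1.2638 × 10⁻⁴) = 0.011242 rad s⁻¹ → T = 2π/N = 558.90 s ≈ 559 s.

559 s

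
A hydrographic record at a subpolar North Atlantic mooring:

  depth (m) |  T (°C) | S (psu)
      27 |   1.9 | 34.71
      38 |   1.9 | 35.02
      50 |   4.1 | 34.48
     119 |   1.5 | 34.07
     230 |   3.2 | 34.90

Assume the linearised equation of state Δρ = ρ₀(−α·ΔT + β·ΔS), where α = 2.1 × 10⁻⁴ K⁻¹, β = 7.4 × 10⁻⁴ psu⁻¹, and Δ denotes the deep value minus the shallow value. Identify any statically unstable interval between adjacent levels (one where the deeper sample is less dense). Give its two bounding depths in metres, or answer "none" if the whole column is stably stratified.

38–50 m

Evaluate Δρ/ρ₀ = −αΔT + βΔS across each adjacent pair:
  27–38 m: −αΔT+βΔS = −(2.1 × 10⁻⁴)(+0.0)+(7.4 × 10⁻⁴)(+0.31) = 2.3 × 10⁻⁴ → stable
  38–50 m: −αΔT+βΔS = −(2.1 × 10⁻⁴)(+2.2)+(7.4 × 10⁻⁴)(-0.54) = -8.6 × 10⁻⁴ → UNSTABLE
  50–119 m: −αΔT+βΔS = −(2.1 × 10⁻⁴)(-2.6)+(7.4 × 10⁻⁴)(-0.41) = 2.4 × 10⁻⁴ → stable
  119–230 m: −αΔT+βΔS = −(2.1 × 10⁻⁴)(+1.7)+(7.4 × 10⁻⁴)(+0.83) = 2.6 × 10⁻⁴ → stable
The 38–50 m interval has Δρ < 0: lighter water underlies denser water.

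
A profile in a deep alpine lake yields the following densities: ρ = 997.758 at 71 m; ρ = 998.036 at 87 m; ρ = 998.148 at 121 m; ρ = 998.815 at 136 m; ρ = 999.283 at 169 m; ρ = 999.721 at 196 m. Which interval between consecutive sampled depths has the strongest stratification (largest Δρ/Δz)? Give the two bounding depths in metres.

121–136 m

Compute the density gradient over each adjacent pair:
  71–87 m: Δρ/Δz = 0.278/16 = 0.017 kg m⁻⁴
  87–121 m: Δρ/Δz = 0.112/34 = 3.3 × 10⁻³ kg m⁻⁴
  121–136 m: Δρ/Δz = 0.667/15 = 0.044 kg m⁻⁴
  136–169 m: Δρ/Δz = 0.468/33 = 0.014 kg m⁻⁴
  169–196 m: Δρ/Δz = 0.438/27 = 0.016 kg m⁻⁴
The largest gradient is in the 121–136 m interval — the pycnocline.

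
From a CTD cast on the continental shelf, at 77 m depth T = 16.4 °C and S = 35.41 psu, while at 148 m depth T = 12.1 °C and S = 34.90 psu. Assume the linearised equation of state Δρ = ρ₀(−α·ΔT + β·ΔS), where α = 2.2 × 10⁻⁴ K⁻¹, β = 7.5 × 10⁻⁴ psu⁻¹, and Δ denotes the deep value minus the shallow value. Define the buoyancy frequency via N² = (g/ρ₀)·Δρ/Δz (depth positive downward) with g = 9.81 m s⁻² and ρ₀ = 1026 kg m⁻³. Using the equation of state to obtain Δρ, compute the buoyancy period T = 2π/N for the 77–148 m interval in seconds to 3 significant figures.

712 s

ΔT = -4.3 K, ΔS = -0.51 psu (deep − shallow).
Δρ/ρ₀ = −αΔT + βΔS = 9.46 × 10⁻⁴ − 3.825 × 10⁻⁴ = 5.635 × 10⁻⁴, so Δρ ≈ 0.5782 kg m⁻³.
N² = (g/ρ₀)·Δρ/Δz = g·(Δρ/ρ₀)/Δz = 9.81 × 5.635 × 10⁻⁴ / 71 = 7.7858 × 10⁻⁵ s⁻².
N = √(7.7858 × 10⁻⁵) = 8.8237 × 10⁻³ rad s⁻¹ → T = 2π/N = 712.08 s ≈ 712 s.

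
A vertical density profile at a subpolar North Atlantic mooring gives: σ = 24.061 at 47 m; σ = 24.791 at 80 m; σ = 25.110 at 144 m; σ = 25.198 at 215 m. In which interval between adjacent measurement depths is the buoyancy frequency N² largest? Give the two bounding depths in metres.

47–80 m

Compute the density gradient over each adjacent pair:
  47–80 m: Δρ/Δz = 0.730/33 = 0.022 kg m⁻⁴
  80–144 m: Δρ/Δz = 0.319/64 = 5.0 × 10⁻³ kg m⁻⁴
  144–215 m: Δρ/Δz = 0.088/71 = 1.2 × 10⁻³ kg m⁻⁴
The largest gradient is in the 47–80 m interval — the pycnocline.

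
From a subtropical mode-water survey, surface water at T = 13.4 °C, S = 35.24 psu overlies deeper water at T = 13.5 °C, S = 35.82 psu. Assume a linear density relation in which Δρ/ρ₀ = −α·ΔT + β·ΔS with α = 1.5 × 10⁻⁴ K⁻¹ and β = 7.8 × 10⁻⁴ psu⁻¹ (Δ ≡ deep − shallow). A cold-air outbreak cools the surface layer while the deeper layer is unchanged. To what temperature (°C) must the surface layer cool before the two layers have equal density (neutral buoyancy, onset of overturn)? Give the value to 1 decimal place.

10.5 °C

Neutral buoyancy requires Δρ = 0, i.e. −α(T_deep − T_surf′) + β(S_deep − S_surf) = 0.
T_surf′ = T_deep − (β/α)·ΔS = 13.5 − (7.8 × 10⁻⁴/1.5 × 10⁻⁴)·(+0.58) = 10.484 °C.
Cooling required: 13.4 − (10.484) = 2.916 °C.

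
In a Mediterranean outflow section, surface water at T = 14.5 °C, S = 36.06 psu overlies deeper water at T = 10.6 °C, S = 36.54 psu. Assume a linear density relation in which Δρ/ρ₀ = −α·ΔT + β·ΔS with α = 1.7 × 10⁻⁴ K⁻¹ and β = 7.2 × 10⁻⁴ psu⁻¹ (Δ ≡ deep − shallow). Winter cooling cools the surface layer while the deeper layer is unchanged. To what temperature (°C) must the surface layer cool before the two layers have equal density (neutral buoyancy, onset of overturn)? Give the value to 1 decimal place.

Neutral buoyancy requires Δρ = 0, i.e. −α(T_deep − T_surf′) + β(S_deep − S_surf) = 0.
T_surf′ = T_deep − (β/α)·ΔS = 10.6 − (7.2 × 10⁻⁴/1.7 × 10⁻⁴)·(+0.48) = 8.567 °C.
Cooling required: 14.5 − (8.567) = 5.933 °C.

8.6 °C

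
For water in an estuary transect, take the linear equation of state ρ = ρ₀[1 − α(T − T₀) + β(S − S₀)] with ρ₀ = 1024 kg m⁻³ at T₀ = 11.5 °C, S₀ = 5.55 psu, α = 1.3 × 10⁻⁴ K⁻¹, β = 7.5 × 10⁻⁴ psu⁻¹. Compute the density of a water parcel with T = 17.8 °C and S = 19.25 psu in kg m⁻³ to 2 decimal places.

1033.68 kg m⁻³

T − T₀ = +6.3 K, S − S₀ = +13.70 psu.
Bracket = 1 − α·(+6.3) + β·(+13.70) = 1 + (9.456 × 10⁻³) = 1.0094560.
ρ = 1024 × 1.0094560 = 1033.68 kg m⁻³.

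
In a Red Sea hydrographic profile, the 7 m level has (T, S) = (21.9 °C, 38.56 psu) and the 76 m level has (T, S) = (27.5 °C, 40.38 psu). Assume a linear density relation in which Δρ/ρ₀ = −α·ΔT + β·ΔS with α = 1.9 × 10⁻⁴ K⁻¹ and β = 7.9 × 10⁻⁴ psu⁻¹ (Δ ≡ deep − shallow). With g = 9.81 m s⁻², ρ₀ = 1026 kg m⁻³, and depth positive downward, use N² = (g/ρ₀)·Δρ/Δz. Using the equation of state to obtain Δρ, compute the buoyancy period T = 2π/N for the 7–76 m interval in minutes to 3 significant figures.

ΔT = +5.6 K, ΔS = +1.82 psu (deep − shallow).
Δρ/ρ₀ = −αΔT + βΔS = -1.064 × 10⁻³ + 1.4378 × 10⁻³ = 3.738 × 10⁻⁴, so Δρ ≈ 0.3835 kg m⁻³.
N² = (g/ρ₀)·Δρ/Δz = g·(Δρ/ρ₀)/Δz = 9.81 × 3.738 × 10⁻⁴ / 69 = 5.3145 × 10⁻⁵ s⁻².
N = √(5.3145 × 10⁻⁵) = 7.2901 × 10⁻³ rad s⁻¹ → T = 2π/N = 861.88 s = 14.365 min ≈ 14.4 min.

14.4 min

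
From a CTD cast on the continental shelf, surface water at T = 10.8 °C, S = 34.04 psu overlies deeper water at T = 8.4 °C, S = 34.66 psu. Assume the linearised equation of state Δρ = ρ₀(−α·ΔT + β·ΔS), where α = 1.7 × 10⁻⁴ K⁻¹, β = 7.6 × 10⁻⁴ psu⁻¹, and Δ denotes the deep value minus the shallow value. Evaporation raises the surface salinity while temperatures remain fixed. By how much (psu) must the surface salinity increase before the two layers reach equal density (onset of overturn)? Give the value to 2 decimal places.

Neutral buoyancy requires −α(T_deep − T_surf) + β(S_deep − S_surf′) = 0.
S_surf′ = S_deep − (α/β)·ΔT = 34.66 − (1.7 × 10⁻⁴/7.6 × 10⁻⁴)·(-2.4) = 35.1968 psu.
Increase required: 35.1968 − 34.04 = 1.1568 psu.

1.16 psu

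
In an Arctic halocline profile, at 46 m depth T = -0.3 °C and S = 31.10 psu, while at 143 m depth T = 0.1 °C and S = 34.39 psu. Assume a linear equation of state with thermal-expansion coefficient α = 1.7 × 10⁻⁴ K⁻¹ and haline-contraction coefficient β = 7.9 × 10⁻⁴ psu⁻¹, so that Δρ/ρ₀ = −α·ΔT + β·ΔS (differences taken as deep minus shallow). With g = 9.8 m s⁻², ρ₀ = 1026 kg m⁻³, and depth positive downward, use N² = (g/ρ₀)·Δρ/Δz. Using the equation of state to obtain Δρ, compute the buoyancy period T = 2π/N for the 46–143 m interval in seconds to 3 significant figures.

393 s

ΔT = +0.4 K, ΔS = +3.29 psu (deep − shallow).
Δρ/ρ₀ = −αΔT + βΔS = -6.80 × 10⁻⁵ + 2.5991 × 10⁻³ = 2.5311 × 10⁻³, so Δρ ≈ 2.597 kg m⁻³.
N² = (g/ρ₀)·Δρ/Δz = g·(Δρ/ρ₀)/Δz = 9.8 × 2.5311 × 10⁻³ / 97 = 2.5572 × 10⁻⁴ s⁻².
N = √(2.5572 × 10⁻⁴) = 0.015991 rad s⁻¹ → T = 2π/N = 392.92 s ≈ 393 s.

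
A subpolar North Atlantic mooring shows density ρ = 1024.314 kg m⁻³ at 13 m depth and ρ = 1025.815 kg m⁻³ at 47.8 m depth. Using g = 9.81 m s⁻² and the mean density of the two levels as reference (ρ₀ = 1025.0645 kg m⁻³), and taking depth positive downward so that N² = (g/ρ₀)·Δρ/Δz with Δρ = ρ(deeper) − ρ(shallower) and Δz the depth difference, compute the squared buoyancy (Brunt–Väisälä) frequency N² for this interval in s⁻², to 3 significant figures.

Δρ = 1025.815 − 1024.314 = 1.501 kg m⁻³ over Δz = 47.8 − 13 = 34.8 m.
N² = (9.81/1025.0645) × (1.501/34.8) = 4.1278 × 10⁻⁴ s⁻² ≈ 4.13 × 10⁻⁴ s⁻².

4.13 × 10⁻⁴ s⁻²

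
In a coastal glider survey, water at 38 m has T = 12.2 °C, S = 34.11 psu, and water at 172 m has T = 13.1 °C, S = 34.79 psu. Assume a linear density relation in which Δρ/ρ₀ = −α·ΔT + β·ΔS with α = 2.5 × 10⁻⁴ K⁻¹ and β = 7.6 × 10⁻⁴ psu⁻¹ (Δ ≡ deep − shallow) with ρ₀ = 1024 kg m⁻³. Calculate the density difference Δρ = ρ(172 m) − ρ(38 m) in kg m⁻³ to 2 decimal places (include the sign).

+0.30 kg m⁻³

ΔT = +0.9 K, ΔS = +0.68 psu (deep − shallow).
Δρ/ρ₀ = −(2.5 × 10⁻⁴)(+0.9) + (7.6 × 10⁻⁴)(+0.68) = 2.918 × 10⁻⁴.
Δρ = 1024 × (2.918 × 10⁻⁴) = +0.30 kg m⁻³.
Positive Δρ: denser below, stable.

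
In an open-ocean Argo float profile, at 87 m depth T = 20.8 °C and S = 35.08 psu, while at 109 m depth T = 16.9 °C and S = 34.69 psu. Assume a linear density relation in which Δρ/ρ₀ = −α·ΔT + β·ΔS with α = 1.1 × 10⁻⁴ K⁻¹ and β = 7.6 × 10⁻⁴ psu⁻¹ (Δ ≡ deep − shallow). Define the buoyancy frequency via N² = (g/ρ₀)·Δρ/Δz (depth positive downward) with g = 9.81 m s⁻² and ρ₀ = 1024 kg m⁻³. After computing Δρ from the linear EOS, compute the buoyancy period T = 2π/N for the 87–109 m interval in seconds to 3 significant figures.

817 s

ΔT = -3.9 K, ΔS = -0.39 psu (deep − shallow).
Δρ/ρ₀ = −αΔT + βΔS = 4.29 × 10⁻⁴ − 2.964 × 10⁻⁴ = 1.326 × 10⁻⁴, so Δρ ≈ 0.1358 kg m⁻³.
N² = (g/ρ₀)·Δρ/Δz = g·(Δρ/ρ₀)/Δz = 9.81 × 1.326 × 10⁻⁴ / 22 = 5.9128 × 10⁻⁵ s⁻².
N = √(5.9128 × 10⁻⁵) = 7.6895 × 10⁻³ rad s⁻¹ → T = 2π/N = 817.11 s ≈ 817 s.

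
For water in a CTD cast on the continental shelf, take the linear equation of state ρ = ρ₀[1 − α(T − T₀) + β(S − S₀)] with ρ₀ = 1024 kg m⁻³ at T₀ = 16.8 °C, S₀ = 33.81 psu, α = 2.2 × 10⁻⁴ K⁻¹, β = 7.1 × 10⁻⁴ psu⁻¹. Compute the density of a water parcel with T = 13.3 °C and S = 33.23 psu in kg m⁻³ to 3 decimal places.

T − T₀ = -3.5 K, S − S₀ = -0.58 psu.
Bracket = 1 − α·(-3.5) + β·(-0.58) = 1 + (3.582 × 10⁻⁴) = 1.0003582.
ρ = 1024 × 1.0003582 = 1024.367 kg m⁻³.

1024.367 kg m⁻³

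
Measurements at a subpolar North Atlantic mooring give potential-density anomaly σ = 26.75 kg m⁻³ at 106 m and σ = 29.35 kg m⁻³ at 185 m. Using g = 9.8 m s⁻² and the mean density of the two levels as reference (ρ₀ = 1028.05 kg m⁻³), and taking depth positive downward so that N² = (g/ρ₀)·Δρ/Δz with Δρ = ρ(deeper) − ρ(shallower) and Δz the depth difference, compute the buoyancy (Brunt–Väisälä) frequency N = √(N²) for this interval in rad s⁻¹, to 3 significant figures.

0.0177 rad s⁻¹

Δρ = 1029.35 − 1026.75 = 2.60 kg m⁻³ over Δz = 185 − 106 = 79 m.
N² = (9.8/1028.05) × (2.60/79) = 3.1373 × 10⁻⁴ s⁻².
N = √(3.1373 × 10⁻⁴) = 0.017712 rad s⁻¹ ≈ 0.0177 rad s⁻¹.
A positive N² confirms static stability across the interval.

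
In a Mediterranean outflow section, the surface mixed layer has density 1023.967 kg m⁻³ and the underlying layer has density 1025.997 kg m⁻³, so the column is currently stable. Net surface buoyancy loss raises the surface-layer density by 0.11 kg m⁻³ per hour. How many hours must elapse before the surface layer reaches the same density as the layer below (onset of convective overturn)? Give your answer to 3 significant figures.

18.5 hours

Density deficit of the surface layer: 1025.997 − 1023.967 = 2.03 kg m⁻³.
Required change = 2.03 / 0.11 = 18.5 hours.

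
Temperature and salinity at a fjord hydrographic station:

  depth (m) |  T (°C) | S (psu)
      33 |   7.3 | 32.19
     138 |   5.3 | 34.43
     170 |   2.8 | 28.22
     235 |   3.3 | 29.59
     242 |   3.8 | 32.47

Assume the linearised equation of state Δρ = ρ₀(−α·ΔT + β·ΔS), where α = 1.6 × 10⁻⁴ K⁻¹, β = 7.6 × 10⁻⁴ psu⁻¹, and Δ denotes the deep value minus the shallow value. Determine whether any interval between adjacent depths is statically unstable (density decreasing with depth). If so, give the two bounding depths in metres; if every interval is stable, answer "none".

Evaluate Δρ/ρ₀ = −αΔT + βΔS across each adjacent pair:
  33–138 m: −αΔT+βΔS = −(1.6 × 10⁻⁴)(-2.0)+(7.6 × 10⁻⁴)(+2.24) = 2.0 × 10⁻³ → stable
  138–170 m: −αΔT+βΔS = −(1.6 × 10⁻⁴)(-2.5)+(7.6 × 10⁻⁴)(-6.21) = -4.3 × 10⁻³ → UNSTABLE
  170–235 m: −αΔT+βΔS = −(1.6 × 10⁻⁴)(+0.5)+(7.6 × 10⁻⁴)(+1.37) = 9.6 × 10⁻⁴ → stable
  235–242 m: −αΔT+βΔS = −(1.6 × 10⁻⁴)(+0.5)+(7.6 × 10⁻⁴)(+2.88) = 2.1 × 10⁻³ → stable
The 138–170 m interval has Δρ < 0: lighter water underlies denser water.

138–170 m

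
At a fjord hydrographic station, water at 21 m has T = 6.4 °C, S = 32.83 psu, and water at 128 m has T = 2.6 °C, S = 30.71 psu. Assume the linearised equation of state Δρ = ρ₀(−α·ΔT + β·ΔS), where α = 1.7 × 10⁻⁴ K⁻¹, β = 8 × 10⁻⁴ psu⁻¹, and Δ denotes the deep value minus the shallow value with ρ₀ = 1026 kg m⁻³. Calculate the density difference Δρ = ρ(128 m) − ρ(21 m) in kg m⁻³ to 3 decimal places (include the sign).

ΔT = -3.8 K, ΔS = -2.12 psu (deep − shallow).
Δρ/ρ₀ = −(1.7 × 10⁻⁴)(-3.8) + (8 × 10⁻⁴)(-2.12) = -1.05 × 10⁻³.
Δρ = 1026 × (-1.05 × 10⁻³) = -1.077 kg m⁻³.
Negative Δρ: lighter below, statically unstable.

-1.077 kg m⁻³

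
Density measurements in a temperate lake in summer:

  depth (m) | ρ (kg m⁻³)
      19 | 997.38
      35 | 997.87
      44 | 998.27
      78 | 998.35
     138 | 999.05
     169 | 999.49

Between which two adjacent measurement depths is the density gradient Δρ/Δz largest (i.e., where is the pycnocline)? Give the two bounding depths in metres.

35–44 m

Compute the density gradient over each adjacent pair:
  19–35 m: Δρ/Δz = 0.49/16 = 0.031 kg m⁻⁴
  35–44 m: Δρ/Δz = 0.40/9 = 0.044 kg m⁻⁴
  44–78 m: Δρ/Δz = 0.08/34 = 2.4 × 10⁻³ kg m⁻⁴
  78–138 m: Δρ/Δz = 0.70/60 = 0.012 kg m⁻⁴
  138–169 m: Δρ/Δz = 0.44/31 = 0.014 kg m⁻⁴
The largest gradient is in the 35–44 m interval — the pycnocline.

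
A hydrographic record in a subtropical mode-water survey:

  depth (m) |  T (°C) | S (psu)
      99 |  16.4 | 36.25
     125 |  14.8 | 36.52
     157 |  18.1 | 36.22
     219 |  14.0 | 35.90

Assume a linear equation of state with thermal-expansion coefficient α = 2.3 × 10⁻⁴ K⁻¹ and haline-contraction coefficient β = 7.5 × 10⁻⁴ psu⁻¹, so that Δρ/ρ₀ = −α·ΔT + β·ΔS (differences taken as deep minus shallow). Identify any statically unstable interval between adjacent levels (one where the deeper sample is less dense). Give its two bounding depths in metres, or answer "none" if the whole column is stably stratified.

Evaluate Δρ/ρ₀ = −αΔT + βΔS across each adjacent pair:
  99–125 m: −αΔT+βΔS = −(2.3 × 10⁻⁴)(-1.6)+(7.5 × 10⁻⁴)(+0.27) = 5.7 × 10⁻⁴ → stable
  125–157 m: −αΔT+βΔS = −(2.3 × 10⁻⁴)(+3.3)+(7.5 × 10⁻⁴)(-0.30) = -9.8 × 10⁻⁴ → UNSTABLE
  157–219 m: −αΔT+βΔS = −(2.3 × 10⁻⁴)(-4.1)+(7.5 × 10⁻⁴)(-0.32) = 7.0 × 10⁻⁴ → stable
The 125–157 m interval has Δρ < 0: lighter water underlies denser water.

125–157 m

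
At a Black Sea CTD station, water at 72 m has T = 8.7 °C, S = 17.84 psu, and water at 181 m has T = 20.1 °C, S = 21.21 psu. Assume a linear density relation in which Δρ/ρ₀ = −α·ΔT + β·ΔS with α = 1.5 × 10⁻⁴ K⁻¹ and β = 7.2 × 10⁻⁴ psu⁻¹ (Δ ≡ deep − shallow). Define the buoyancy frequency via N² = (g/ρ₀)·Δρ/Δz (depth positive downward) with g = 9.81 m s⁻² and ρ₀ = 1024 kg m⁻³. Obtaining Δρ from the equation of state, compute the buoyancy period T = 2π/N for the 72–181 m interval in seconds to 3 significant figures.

ΔT = +11.4 K, ΔS = +3.37 psu (deep − shallow).
Δρ/ρ₀ = −αΔT + βΔS = -1.71 × 10⁻³ + 2.4264 × 10⁻³ = 7.164 × 10⁻⁴, so Δρ ≈ 0.7336 kg m⁻³.
N² = (g/ρ₀)·Δρ/Δz = g·(Δρ/ρ₀)/Δz = 9.81 × 7.164 × 10⁻⁴ / 109 = 6.4476 × 10⁻⁵ s⁻².
N = √(6.4476 × 10⁻⁵) = 8.0297 × 10⁻³ rad s⁻¹ → T = 2π/N = 782.49 s ≈ 782 s.

782 s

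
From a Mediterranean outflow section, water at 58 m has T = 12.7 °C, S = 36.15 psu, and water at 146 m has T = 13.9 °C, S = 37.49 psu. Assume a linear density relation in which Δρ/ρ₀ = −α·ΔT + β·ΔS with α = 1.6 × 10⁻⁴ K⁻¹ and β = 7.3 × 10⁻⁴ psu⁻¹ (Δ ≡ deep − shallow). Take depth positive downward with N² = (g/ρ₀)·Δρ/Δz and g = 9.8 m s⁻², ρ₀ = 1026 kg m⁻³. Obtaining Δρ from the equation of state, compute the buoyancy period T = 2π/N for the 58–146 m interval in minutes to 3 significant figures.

ΔT = +1.2 K, ΔS = +1.34 psu (deep − shallow).
Δρ/ρ₀ = −αΔT + βΔS = -1.92 × 10⁻⁴ + 9.782 × 10⁻⁴ = 7.862 × 10⁻⁴, so Δρ ≈ 0.8066 kg m⁻³.
N² = (g/ρ₀)·Δρ/Δz = g·(Δρ/ρ₀)/Δz = 9.8 × 7.862 × 10⁻⁴ / 88 = 8.7554 × 10⁻⁵ s⁻².
N = √(8.7554 × 10⁻⁵) = 9.3570 × 10⁻³ rad s⁻¹ → T = 2π/N = 671.50 s = 11.192 min ≈ 11.2 min.

11.2 min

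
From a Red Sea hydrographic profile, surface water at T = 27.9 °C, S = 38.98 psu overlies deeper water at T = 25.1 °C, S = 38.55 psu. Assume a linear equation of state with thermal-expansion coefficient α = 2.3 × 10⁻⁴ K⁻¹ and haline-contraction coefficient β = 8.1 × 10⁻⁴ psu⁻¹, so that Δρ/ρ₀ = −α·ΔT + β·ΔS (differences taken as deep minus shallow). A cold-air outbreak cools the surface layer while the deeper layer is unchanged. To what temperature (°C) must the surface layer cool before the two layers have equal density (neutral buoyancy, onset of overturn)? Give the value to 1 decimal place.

Neutral buoyancy requires Δρ = 0, i.e. −α(T_deep − T_surf′) + β(S_deep − S_surf) = 0.
T_surf′ = T_deep − (β/α)·ΔS = 25.1 − (8.1 × 10⁻⁴/2.3 × 10⁻⁴)·(-0.43) = 26.614 °C.
Cooling required: 27.9 − (26.614) = 1.286 °C.

26.6 °C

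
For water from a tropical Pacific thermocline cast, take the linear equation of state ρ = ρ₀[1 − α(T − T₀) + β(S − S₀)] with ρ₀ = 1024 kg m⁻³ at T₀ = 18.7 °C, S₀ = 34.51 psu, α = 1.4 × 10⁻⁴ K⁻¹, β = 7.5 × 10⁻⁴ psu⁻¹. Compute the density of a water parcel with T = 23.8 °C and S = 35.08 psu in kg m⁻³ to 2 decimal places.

T − T₀ = +5.1 K, S − S₀ = +0.57 psu.
Bracket = 1 − α·(+5.1) + β·(+0.57) = 1 + (-2.865 × 10⁻⁴) = 0.9997135.
ρ = 1024 × 0.9997135 = 1023.71 kg m⁻³.

1023.71 kg m⁻³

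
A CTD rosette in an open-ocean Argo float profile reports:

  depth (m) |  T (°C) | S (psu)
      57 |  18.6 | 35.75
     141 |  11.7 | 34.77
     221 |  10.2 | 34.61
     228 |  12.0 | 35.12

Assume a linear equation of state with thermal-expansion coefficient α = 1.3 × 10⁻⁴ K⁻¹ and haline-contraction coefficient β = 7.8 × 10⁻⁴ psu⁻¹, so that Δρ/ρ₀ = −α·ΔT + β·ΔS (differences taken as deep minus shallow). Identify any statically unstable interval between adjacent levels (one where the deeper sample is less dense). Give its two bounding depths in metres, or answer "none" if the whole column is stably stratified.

Evaluate Δρ/ρ₀ = −αΔT + βΔS across each adjacent pair:
  57–141 m: −αΔT+βΔS = −(1.3 × 10⁻⁴)(-6.9)+(7.8 × 10⁻⁴)(-0.98) = 1.3 × 10⁻⁴ → stable
  141–221 m: −αΔT+βΔS = −(1.3 × 10⁻⁴)(-1.5)+(7.8 × 10⁻⁴)(-0.16) = 7.0 × 10⁻⁵ → stable
  221–228 m: −αΔT+βΔS = −(1.3 × 10⁻⁴)(+1.8)+(7.8 × 10⁻⁴)(+0.51) = 1.6 × 10⁻⁴ → stable
Every interval has Δρ > 0: the column is stably stratified throughout.

none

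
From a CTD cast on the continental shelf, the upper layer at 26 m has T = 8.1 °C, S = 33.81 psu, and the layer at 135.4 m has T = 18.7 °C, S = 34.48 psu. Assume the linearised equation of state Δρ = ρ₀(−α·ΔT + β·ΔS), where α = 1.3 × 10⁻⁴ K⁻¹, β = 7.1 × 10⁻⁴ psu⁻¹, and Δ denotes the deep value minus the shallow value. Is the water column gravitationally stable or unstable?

ΔT = 18.7 − 8.1 = +10.6 K and ΔS = 34.48 − 33.81 = +0.67 psu (deep − shallow).
−αΔT = -1.378 × 10⁻³; βΔS = 4.757 × 10⁻⁴; sum Δρ/ρ₀ = -9.023 × 10⁻⁴.
Δρ/ρ₀ < 0, so Δρ < 0: deeper water is lighter → statically unstable; the column would overturn.

unstable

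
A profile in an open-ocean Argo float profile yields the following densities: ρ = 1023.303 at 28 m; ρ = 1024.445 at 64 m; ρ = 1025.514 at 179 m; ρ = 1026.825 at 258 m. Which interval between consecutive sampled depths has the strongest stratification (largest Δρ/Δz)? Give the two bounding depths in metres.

Compute the density gradient over each adjacent pair:
  28–64 m: Δρ/Δz = 1.142/36 = 0.032 kg m⁻⁴
  64–179 m: Δρ/Δz = 1.069/115 = 9.3 × 10⁻³ kg m⁻⁴
  179–258 m: Δρ/Δz = 1.311/79 = 0.017 kg m⁻⁴
The largest gradient is in the 28–64 m interval — the pycnocline.

28–64 m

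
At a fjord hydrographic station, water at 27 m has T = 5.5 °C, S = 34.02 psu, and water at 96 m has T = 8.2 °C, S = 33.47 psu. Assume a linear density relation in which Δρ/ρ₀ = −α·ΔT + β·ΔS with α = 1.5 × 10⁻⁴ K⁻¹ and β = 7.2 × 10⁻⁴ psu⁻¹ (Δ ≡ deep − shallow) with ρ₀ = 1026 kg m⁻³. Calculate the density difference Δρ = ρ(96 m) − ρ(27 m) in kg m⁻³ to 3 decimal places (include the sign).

-0.822 kg m⁻³

ΔT = +2.7 K, ΔS = -0.55 psu (deep − shallow).
Δρ/ρ₀ = −(1.5 × 10⁻⁴)(+2.7) + (7.2 × 10⁻⁴)(-0.55) = -8.01 × 10⁻⁴.
Δρ = 1026 × (-8.01 × 10⁻⁴) = -0.822 kg m⁻³.
Negative Δρ: lighter below, statically unstable.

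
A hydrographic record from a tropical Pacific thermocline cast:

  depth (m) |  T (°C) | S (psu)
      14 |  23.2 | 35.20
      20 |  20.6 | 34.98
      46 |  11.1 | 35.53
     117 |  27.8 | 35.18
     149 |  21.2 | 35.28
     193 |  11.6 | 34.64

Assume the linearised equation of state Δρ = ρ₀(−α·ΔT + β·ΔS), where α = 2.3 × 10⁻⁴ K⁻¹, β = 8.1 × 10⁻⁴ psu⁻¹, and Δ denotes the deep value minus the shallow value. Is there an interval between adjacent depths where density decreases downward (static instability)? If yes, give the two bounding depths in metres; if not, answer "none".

Evaluate Δρ/ρ₀ = −αΔT + βΔS across each adjacent pair:
  14–20 m: −αΔT+βΔS = −(2.3 × 10⁻⁴)(-2.6)+(8.1 × 10⁻⁴)(-0.22) = 4.2 × 10⁻⁴ → stable
  20–46 m: −αΔT+βΔS = −(2.3 × 10⁻⁴)(-9.5)+(8.1 × 10⁻⁴)(+0.55) = 2.6 × 10⁻³ → stable
  46–117 m: −αΔT+βΔS = −(2.3 × 10⁻⁴)(+16.7)+(8.1 × 10⁻⁴)(-0.35) = -4.1 × 10⁻³ → UNSTABLE
  117–149 m: −αΔT+βΔS = −(2.3 × 10⁻⁴)(-6.6)+(8.1 × 10⁻⁴)(+0.10) = 1.6 × 10⁻³ → stable
  149–193 m: −αΔT+βΔS = −(2.3 × 10⁻⁴)(-9.6)+(8.1 × 10⁻⁴)(-0.64) = 1.7 × 10⁻³ → stable
The 46–117 m interval has Δρ < 0: lighter water underlies denser water.

46–117 m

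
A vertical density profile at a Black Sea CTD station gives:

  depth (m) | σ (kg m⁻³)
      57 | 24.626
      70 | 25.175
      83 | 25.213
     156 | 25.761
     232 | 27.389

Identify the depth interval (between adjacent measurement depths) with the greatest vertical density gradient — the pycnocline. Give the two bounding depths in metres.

Compute the density gradient over each adjacent pair:
  57–70 m: Δρ/Δz = 0.549/13 = 0.042 kg m⁻⁴
  70–83 m: Δρ/Δz = 0.038/13 = 2.9 × 10⁻³ kg m⁻⁴
  83–156 m: Δρ/Δz = 0.548/73 = 7.5 × 10⁻³ kg m⁻⁴
  156–232 m: Δρ/Δz = 1.628/76 = 0.021 kg m⁻⁴
The largest gradient is in the 57–70 m interval — the pycnocline.

57–70 m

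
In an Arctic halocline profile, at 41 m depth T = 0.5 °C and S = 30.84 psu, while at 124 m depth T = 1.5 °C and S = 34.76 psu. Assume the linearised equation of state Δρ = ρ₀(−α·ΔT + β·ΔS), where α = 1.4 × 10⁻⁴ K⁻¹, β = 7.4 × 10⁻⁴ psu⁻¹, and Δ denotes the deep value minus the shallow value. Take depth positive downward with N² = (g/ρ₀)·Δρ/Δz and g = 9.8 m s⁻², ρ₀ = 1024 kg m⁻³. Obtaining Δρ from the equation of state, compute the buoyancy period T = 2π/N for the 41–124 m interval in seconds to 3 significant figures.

348 s

ΔT = +1.0 K, ΔS = +3.92 psu (deep − shallow).
Δρ/ρ₀ = −αΔT + βΔS = -1.40 × 10⁻⁴ + 2.9008 × 10⁻³ = 2.7608 × 10⁻³, so Δρ ≈ 2.827 kg m⁻³.
N² = (g/ρ₀)·Δρ/Δz = g·(Δρ/ρ₀)/Δz = 9.8 × 2.7608 × 10⁻³ / 83 = 3.2597 × 10⁻⁴ s⁻².
N = √(3.2597 × 10⁻⁴) = 0.018055 rad s⁻¹ → T = 2π/N = 348.00 s ≈ 348 s.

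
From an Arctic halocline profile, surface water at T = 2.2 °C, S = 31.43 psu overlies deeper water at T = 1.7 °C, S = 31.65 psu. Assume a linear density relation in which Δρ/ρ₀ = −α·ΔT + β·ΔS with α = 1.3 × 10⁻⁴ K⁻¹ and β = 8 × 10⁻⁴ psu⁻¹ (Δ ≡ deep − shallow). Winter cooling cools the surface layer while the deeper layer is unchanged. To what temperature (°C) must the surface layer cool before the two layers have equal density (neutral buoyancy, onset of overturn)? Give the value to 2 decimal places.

Neutral buoyancy requires Δρ = 0, i.e. −α(T_deep − T_surf′) + β(S_deep − S_surf) = 0.
T_surf′ = T_deep − (β/α)·ΔS = 1.7 − (8 × 10⁻⁴/1.3 × 10⁻⁴)·(+0.22) = 0.3462 °C.
Cooling required: 2.2 − (0.3462) = 1.8538 °C.

0.35 °C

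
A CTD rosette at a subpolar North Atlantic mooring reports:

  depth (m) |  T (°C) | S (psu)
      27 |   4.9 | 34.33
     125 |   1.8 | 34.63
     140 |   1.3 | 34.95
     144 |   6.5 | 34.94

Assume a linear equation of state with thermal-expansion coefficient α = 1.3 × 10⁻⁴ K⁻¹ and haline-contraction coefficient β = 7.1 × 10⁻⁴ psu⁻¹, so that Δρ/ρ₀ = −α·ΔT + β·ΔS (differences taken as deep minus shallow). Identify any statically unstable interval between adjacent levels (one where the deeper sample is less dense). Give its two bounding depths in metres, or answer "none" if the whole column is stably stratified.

Evaluate Δρ/ρ₀ = −αΔT + βΔS across each adjacent pair:
  27–125 m: −αΔT+βΔS = −(1.3 × 10⁻⁴)(-3.1)+(7.1 × 10⁻⁴)(+0.30) = 6.2 × 10⁻⁴ → stable
  125–140 m: −αΔT+βΔS = −(1.3 × 10⁻⁴)(-0.5)+(7.1 × 10⁻⁴)(+0.32) = 2.9 × 10⁻⁴ → stable
  140–144 m: −αΔT+βΔS = −(1.3 × 10⁻⁴)(+5.2)+(7.1 × 10⁻⁴)(-0.01) = -6.8 × 10⁻⁴ → UNSTABLE
The 140–144 m interval has Δρ < 0: lighter water underlies denser water.

140–144 m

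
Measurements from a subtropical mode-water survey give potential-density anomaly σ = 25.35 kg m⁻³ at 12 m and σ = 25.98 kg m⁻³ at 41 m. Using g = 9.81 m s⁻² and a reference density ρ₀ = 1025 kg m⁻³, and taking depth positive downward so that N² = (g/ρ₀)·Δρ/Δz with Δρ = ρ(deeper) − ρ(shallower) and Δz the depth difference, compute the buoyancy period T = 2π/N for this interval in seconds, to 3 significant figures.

Δρ = 1025.98 − 1025.35 = 0.63 kg m⁻³ over Δz = 41 − 12 = 29 m.
N² = (9.81/1025) × (0.63/29) = 2.0792 × 10⁻⁴ s⁻².
N = √(2.0792 × 10⁻⁴) = 0.014419 rad s⁻¹, so T = 2π/N = 435.76 s ≈ 436 s.

436 s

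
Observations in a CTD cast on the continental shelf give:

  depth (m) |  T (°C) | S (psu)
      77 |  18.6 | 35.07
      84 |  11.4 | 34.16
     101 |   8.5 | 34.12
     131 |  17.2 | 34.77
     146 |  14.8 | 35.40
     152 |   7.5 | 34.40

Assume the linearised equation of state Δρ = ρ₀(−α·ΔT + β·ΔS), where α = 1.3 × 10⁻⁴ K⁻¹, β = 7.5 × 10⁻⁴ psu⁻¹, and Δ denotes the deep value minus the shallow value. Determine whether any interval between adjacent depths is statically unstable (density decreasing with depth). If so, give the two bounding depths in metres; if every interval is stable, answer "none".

101–131 m

Evaluate Δρ/ρ₀ = −αΔT + βΔS across each adjacent pair:
  77–84 m: −αΔT+βΔS = −(1.3 × 10⁻⁴)(-7.2)+(7.5 × 10⁻⁴)(-0.91) = 2.5 × 10⁻⁴ → stable
  84–101 m: −αΔT+βΔS = −(1.3 × 10⁻⁴)(-2.9)+(7.5 × 10⁻⁴)(-0.04) = 3.5 × 10⁻⁴ → stable
  101–131 m: −αΔT+βΔS = −(1.3 × 10⁻⁴)(+8.7)+(7.5 × 10⁻⁴)(+0.65) = -6.4 × 10⁻⁴ → UNSTABLE
  131–146 m: −αΔT+βΔS = −(1.3 × 10⁻⁴)(-2.4)+(7.5 × 10⁻⁴)(+0.63) = 7.8 × 10⁻⁴ → stable
  146–152 m: −αΔT+βΔS = −(1.3 × 10⁻⁴)(-7.3)+(7.5 × 10⁻⁴)(-1.00) = 2.0 × 10⁻⁴ → stable
The 101–131 m interval has Δρ < 0: lighter water underlies denser water.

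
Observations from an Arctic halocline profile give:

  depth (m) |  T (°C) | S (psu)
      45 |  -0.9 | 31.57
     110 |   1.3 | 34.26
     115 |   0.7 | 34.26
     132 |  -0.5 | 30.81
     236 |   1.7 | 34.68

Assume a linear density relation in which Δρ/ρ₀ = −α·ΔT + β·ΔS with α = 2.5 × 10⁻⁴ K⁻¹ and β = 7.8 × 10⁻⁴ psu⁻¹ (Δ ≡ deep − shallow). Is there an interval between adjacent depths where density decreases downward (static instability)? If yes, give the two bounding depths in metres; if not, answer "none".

Evaluate Δρ/ρ₀ = −αΔT + βΔS across each adjacent pair:
  45–110 m: −αΔT+βΔS = −(2.5 × 10⁻⁴)(+2.2)+(7.8 × 10⁻⁴)(+2.69) = 1.5 × 10⁻³ → stable
  110–115 m: −αΔT+βΔS = −(2.5 × 10⁻⁴)(-0.6)+(7.8 × 10⁻⁴)(+0.00) = 1.5 × 10⁻⁴ → stable
  115–132 m: −αΔT+βΔS = −(2.5 × 10⁻⁴)(-1.2)+(7.8 × 10⁻⁴)(-3.45) = -2.4 × 10⁻³ → UNSTABLE
  132–236 m: −αΔT+βΔS = −(2.5 × 10⁻⁴)(+2.2)+(7.8 × 10⁻⁴)(+3.87) = 2.5 × 10⁻³ → stable
The 115–132 m interval has Δρ < 0: lighter water underlies denser water.

115–132 m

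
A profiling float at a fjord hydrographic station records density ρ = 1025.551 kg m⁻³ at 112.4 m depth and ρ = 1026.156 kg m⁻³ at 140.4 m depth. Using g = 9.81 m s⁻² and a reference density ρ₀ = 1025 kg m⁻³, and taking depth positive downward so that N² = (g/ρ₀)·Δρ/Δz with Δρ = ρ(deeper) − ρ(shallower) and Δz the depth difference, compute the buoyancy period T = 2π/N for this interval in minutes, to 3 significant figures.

Δρ = 1026.156 − 1025.551 = 0.605 kg m⁻³ over Δz = 140.4 − 112.4 = 28 m.
N² = (9.81/1025) × (0.605/28) = 2.0680 × 10⁻⁴ s⁻².
N = √(2.0680 × 10⁻⁴) = 0.014381 rad s⁻¹, so T = 2π/N = 436.91 s = 7.2818 min ≈ 7.28 min.
A positive N² confirms static stability across the interval.

7.28 min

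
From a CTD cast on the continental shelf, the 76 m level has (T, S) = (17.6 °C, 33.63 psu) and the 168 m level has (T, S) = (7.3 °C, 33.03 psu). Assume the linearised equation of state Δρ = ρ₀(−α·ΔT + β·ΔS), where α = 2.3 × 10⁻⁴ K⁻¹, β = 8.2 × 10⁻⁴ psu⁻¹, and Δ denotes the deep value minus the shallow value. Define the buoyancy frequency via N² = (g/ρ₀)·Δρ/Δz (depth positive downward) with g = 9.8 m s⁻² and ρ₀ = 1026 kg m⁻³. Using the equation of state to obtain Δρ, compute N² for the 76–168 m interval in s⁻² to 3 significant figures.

ΔT = -10.3 K, ΔS = -0.60 psu (deep − shallow).
Δρ/ρ₀ = −αΔT + βΔS = 2.369 × 10⁻³ − 4.92 × 10⁻⁴ = 1.877 × 10⁻³, so Δρ ≈ 1.926 kg m⁻³.
N² = (g/ρ₀)·Δρ/Δz = g·(Δρ/ρ₀)/Δz = 9.8 × 1.877 × 10⁻³ / 92 = 1.9994 × 10⁻⁴ s⁻² ≈ 2.00 × 10⁻⁴ s⁻².

2.00 × 10⁻⁴ s⁻²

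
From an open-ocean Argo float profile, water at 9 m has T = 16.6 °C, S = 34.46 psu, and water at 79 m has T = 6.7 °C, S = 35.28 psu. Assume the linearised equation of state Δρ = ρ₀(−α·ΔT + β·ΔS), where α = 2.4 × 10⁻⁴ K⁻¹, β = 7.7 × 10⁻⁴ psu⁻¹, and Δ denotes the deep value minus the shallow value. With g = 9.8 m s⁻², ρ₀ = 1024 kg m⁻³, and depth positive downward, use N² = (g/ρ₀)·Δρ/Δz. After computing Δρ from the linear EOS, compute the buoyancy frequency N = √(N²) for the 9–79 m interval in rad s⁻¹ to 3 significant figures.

0.0205 rad s⁻¹

ΔT = -9.9 K, ΔS = +0.82 psu (deep − shallow).
Δρ/ρ₀ = −αΔT + βΔS = 2.376 × 10⁻³ + 6.314 × 10⁻⁴ = 3.0074 × 10⁻³, so Δρ ≈ 3.080 kg m⁻³.
N² = (g/ρ₀)·Δρ/Δz = g·(Δρ/ρ₀)/Δz = 9.8 × 3.0074 × 10⁻³ / 70 = 4.2104 × 10⁻⁴ s⁻².
N = √(4.2104 × 10⁻⁴) = 0.020519 rad s⁻¹ ≈ 0.0205 rad s⁻¹.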